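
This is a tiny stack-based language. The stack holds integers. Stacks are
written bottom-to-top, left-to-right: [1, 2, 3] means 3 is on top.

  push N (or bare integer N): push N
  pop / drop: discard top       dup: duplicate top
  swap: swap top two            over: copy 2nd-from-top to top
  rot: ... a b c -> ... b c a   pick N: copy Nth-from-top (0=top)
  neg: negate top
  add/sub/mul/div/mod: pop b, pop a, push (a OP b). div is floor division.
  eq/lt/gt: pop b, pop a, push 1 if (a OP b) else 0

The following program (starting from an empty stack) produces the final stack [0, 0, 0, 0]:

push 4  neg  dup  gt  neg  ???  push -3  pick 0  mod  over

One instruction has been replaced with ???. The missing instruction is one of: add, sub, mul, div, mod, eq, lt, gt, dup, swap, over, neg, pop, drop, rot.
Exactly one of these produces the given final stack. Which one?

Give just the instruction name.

Stack before ???: [0]
Stack after ???:  [0, 0]
The instruction that transforms [0] -> [0, 0] is: dup

Answer: dup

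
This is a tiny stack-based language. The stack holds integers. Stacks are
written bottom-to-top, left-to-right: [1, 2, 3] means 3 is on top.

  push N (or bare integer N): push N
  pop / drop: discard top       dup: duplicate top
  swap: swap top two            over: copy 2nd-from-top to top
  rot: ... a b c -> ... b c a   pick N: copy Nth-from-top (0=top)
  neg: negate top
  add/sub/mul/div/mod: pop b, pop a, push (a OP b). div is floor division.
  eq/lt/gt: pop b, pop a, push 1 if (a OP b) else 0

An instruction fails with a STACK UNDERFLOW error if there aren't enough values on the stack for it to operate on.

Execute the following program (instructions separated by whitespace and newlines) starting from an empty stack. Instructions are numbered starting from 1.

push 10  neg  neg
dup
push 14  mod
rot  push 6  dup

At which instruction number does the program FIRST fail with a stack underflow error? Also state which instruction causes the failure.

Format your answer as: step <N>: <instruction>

Answer: step 7: rot

Derivation:
Step 1 ('push 10'): stack = [10], depth = 1
Step 2 ('neg'): stack = [-10], depth = 1
Step 3 ('neg'): stack = [10], depth = 1
Step 4 ('dup'): stack = [10, 10], depth = 2
Step 5 ('push 14'): stack = [10, 10, 14], depth = 3
Step 6 ('mod'): stack = [10, 10], depth = 2
Step 7 ('rot'): needs 3 value(s) but depth is 2 — STACK UNDERFLOW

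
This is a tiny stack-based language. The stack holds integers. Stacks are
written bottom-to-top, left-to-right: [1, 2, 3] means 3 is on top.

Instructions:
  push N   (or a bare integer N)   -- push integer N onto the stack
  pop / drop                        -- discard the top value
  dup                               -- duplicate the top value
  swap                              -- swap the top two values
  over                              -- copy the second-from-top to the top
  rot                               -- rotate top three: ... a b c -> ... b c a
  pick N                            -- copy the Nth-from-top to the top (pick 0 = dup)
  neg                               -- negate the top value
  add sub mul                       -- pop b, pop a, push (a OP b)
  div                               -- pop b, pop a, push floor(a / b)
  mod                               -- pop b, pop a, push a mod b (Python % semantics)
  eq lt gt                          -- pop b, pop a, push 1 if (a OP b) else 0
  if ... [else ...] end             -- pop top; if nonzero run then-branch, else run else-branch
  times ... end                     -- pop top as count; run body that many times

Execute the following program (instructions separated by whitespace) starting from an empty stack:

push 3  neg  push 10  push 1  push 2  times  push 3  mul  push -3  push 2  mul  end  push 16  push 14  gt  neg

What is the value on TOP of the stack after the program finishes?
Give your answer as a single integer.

Answer: -1

Derivation:
After 'push 3': [3]
After 'neg': [-3]
After 'push 10': [-3, 10]
After 'push 1': [-3, 10, 1]
After 'push 2': [-3, 10, 1, 2]
After 'times': [-3, 10, 1]
After 'push 3': [-3, 10, 1, 3]
After 'mul': [-3, 10, 3]
After 'push -3': [-3, 10, 3, -3]
After 'push 2': [-3, 10, 3, -3, 2]
After 'mul': [-3, 10, 3, -6]
After 'push 3': [-3, 10, 3, -6, 3]
After 'mul': [-3, 10, 3, -18]
After 'push -3': [-3, 10, 3, -18, -3]
After 'push 2': [-3, 10, 3, -18, -3, 2]
After 'mul': [-3, 10, 3, -18, -6]
After 'push 16': [-3, 10, 3, -18, -6, 16]
After 'push 14': [-3, 10, 3, -18, -6, 16, 14]
After 'gt': [-3, 10, 3, -18, -6, 1]
After 'neg': [-3, 10, 3, -18, -6, -1]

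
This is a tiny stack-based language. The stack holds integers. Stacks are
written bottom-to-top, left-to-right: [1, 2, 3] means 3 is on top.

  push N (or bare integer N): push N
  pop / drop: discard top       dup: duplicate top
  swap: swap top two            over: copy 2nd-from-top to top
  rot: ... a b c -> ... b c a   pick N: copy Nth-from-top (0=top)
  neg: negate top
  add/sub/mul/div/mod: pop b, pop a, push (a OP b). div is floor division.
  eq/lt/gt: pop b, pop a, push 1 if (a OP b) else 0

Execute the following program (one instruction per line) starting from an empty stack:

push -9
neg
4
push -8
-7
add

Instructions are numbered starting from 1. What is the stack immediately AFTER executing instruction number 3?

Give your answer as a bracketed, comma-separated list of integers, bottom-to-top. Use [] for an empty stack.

Answer: [9, 4]

Derivation:
Step 1 ('push -9'): [-9]
Step 2 ('neg'): [9]
Step 3 ('4'): [9, 4]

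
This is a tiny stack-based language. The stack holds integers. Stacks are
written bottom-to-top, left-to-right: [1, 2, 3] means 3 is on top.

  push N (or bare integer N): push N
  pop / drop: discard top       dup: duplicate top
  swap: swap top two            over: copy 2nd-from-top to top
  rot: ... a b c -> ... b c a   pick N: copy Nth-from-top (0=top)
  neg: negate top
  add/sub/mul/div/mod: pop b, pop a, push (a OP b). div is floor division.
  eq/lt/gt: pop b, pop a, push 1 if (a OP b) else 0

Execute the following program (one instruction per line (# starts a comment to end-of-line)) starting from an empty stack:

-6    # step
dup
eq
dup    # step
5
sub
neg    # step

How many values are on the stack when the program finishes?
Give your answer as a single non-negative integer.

After 'push -6': stack = [-6] (depth 1)
After 'dup': stack = [-6, -6] (depth 2)
After 'eq': stack = [1] (depth 1)
After 'dup': stack = [1, 1] (depth 2)
After 'push 5': stack = [1, 1, 5] (depth 3)
After 'sub': stack = [1, -4] (depth 2)
After 'neg': stack = [1, 4] (depth 2)

Answer: 2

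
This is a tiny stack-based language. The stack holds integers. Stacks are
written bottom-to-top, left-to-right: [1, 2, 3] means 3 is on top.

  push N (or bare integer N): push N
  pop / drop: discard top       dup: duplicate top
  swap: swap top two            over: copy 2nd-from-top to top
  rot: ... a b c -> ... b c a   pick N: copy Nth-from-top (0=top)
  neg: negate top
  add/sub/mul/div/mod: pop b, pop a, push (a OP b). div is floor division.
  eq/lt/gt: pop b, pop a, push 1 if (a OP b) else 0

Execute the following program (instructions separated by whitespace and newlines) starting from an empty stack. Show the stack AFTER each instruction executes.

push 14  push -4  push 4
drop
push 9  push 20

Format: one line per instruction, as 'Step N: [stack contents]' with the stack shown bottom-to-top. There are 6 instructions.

Step 1: [14]
Step 2: [14, -4]
Step 3: [14, -4, 4]
Step 4: [14, -4]
Step 5: [14, -4, 9]
Step 6: [14, -4, 9, 20]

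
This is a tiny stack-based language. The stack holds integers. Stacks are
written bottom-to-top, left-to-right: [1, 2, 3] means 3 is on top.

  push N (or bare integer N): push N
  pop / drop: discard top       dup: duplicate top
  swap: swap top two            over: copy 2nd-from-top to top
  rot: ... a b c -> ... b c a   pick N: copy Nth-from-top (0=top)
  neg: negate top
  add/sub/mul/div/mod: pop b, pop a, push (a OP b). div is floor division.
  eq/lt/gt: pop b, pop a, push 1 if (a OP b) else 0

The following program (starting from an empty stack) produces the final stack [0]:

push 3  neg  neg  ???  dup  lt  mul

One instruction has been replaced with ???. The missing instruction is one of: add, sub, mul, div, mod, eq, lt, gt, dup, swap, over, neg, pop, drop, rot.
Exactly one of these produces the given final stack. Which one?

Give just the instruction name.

Stack before ???: [3]
Stack after ???:  [3, 3]
The instruction that transforms [3] -> [3, 3] is: dup

Answer: dup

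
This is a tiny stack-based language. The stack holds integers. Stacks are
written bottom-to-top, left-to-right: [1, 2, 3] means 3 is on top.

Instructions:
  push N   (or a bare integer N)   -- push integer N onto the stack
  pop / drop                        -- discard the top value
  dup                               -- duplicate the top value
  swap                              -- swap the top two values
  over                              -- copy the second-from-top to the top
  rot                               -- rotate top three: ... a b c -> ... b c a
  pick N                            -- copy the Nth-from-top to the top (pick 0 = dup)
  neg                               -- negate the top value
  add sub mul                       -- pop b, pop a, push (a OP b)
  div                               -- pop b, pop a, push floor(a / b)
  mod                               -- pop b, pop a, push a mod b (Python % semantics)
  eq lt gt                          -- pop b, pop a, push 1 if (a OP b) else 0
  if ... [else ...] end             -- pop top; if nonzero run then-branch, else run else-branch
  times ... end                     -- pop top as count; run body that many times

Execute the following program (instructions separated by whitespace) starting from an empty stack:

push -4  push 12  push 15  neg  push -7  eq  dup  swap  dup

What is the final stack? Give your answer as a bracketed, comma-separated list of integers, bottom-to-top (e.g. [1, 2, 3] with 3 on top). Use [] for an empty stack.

Answer: [-4, 12, 0, 0, 0]

Derivation:
After 'push -4': [-4]
After 'push 12': [-4, 12]
After 'push 15': [-4, 12, 15]
After 'neg': [-4, 12, -15]
After 'push -7': [-4, 12, -15, -7]
After 'eq': [-4, 12, 0]
After 'dup': [-4, 12, 0, 0]
After 'swap': [-4, 12, 0, 0]
After 'dup': [-4, 12, 0, 0, 0]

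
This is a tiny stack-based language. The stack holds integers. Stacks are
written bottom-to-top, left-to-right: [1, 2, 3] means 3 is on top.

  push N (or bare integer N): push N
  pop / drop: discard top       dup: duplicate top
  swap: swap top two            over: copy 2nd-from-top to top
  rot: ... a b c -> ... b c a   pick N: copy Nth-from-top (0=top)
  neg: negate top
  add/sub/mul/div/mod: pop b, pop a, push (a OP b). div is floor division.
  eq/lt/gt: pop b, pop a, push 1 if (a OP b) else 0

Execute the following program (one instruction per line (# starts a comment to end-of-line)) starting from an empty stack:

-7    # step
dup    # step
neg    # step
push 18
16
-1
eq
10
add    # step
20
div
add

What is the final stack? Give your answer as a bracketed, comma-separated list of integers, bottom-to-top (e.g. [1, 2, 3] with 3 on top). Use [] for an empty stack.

After 'push -7': [-7]
After 'dup': [-7, -7]
After 'neg': [-7, 7]
After 'push 18': [-7, 7, 18]
After 'push 16': [-7, 7, 18, 16]
After 'push -1': [-7, 7, 18, 16, -1]
After 'eq': [-7, 7, 18, 0]
After 'push 10': [-7, 7, 18, 0, 10]
After 'add': [-7, 7, 18, 10]
After 'push 20': [-7, 7, 18, 10, 20]
After 'div': [-7, 7, 18, 0]
After 'add': [-7, 7, 18]

Answer: [-7, 7, 18]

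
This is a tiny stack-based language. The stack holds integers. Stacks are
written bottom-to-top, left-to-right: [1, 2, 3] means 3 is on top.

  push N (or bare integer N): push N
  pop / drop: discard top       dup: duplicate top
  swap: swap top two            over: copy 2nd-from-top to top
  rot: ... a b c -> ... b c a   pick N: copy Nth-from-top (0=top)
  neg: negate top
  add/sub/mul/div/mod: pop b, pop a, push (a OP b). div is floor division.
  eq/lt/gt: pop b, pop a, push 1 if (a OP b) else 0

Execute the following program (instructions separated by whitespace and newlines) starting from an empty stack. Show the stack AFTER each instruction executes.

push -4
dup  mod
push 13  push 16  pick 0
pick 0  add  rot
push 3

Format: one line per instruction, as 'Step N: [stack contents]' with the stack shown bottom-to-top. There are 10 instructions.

Step 1: [-4]
Step 2: [-4, -4]
Step 3: [0]
Step 4: [0, 13]
Step 5: [0, 13, 16]
Step 6: [0, 13, 16, 16]
Step 7: [0, 13, 16, 16, 16]
Step 8: [0, 13, 16, 32]
Step 9: [0, 16, 32, 13]
Step 10: [0, 16, 32, 13, 3]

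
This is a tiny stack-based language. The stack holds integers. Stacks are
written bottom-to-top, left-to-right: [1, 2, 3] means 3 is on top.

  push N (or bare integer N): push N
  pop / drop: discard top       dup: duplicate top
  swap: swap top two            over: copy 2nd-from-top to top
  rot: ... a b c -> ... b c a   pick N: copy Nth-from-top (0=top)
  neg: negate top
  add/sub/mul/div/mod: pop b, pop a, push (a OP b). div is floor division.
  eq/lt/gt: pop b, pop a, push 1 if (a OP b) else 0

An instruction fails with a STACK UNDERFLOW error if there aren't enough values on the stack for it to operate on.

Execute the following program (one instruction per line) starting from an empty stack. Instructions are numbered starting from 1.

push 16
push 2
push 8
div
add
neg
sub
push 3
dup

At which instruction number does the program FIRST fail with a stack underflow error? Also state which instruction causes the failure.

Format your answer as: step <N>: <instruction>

Step 1 ('push 16'): stack = [16], depth = 1
Step 2 ('push 2'): stack = [16, 2], depth = 2
Step 3 ('push 8'): stack = [16, 2, 8], depth = 3
Step 4 ('div'): stack = [16, 0], depth = 2
Step 5 ('add'): stack = [16], depth = 1
Step 6 ('neg'): stack = [-16], depth = 1
Step 7 ('sub'): needs 2 value(s) but depth is 1 — STACK UNDERFLOW

Answer: step 7: sub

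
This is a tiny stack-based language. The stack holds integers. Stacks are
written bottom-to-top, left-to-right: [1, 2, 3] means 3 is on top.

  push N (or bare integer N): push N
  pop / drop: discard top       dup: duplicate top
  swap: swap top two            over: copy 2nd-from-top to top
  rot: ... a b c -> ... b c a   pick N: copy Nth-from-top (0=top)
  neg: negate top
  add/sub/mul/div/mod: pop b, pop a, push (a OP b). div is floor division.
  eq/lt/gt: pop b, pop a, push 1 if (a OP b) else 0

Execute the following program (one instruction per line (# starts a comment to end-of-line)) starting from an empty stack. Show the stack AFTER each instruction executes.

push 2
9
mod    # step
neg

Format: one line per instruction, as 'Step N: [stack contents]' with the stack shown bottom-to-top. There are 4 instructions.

Step 1: [2]
Step 2: [2, 9]
Step 3: [2]
Step 4: [-2]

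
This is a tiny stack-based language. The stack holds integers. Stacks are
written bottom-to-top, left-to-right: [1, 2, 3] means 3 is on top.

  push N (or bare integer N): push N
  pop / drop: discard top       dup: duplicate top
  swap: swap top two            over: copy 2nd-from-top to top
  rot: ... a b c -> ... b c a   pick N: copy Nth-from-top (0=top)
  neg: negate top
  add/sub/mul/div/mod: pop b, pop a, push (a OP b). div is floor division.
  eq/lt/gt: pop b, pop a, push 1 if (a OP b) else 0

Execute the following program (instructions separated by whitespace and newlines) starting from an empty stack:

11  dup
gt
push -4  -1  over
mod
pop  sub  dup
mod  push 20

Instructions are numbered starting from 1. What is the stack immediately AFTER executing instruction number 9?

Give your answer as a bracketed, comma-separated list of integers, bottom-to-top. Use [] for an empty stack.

Step 1 ('11'): [11]
Step 2 ('dup'): [11, 11]
Step 3 ('gt'): [0]
Step 4 ('push -4'): [0, -4]
Step 5 ('-1'): [0, -4, -1]
Step 6 ('over'): [0, -4, -1, -4]
Step 7 ('mod'): [0, -4, -1]
Step 8 ('pop'): [0, -4]
Step 9 ('sub'): [4]

Answer: [4]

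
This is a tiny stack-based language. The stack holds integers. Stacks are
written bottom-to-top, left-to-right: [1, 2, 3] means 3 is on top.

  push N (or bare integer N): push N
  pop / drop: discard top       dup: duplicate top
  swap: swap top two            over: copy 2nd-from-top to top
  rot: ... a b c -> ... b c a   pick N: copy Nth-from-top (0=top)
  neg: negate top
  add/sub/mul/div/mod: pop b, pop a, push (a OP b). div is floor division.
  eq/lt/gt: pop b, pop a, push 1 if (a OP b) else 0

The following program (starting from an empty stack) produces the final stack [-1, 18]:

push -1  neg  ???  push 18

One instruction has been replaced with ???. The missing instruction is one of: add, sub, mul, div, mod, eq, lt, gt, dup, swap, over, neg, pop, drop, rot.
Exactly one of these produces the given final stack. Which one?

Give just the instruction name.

Stack before ???: [1]
Stack after ???:  [-1]
The instruction that transforms [1] -> [-1] is: neg

Answer: neg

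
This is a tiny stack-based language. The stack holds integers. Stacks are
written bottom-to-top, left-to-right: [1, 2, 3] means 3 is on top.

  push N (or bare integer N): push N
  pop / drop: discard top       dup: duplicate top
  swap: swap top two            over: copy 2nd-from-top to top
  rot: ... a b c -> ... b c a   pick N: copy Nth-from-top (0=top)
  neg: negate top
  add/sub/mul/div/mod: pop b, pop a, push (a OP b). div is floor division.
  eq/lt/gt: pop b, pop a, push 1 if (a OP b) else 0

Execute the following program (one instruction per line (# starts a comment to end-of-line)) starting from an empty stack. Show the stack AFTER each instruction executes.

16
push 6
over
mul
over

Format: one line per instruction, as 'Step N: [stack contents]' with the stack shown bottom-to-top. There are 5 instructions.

Step 1: [16]
Step 2: [16, 6]
Step 3: [16, 6, 16]
Step 4: [16, 96]
Step 5: [16, 96, 16]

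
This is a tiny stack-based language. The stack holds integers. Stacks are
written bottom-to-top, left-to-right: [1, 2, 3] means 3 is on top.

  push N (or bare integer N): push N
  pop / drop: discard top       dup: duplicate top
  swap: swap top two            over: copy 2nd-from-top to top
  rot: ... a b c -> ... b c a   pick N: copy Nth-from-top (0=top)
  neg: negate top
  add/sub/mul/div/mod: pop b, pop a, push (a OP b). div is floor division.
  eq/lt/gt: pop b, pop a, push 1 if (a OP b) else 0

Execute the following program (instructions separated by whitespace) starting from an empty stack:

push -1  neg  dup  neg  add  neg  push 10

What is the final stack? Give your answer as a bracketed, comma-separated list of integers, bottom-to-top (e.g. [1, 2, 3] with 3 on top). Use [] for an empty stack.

Answer: [0, 10]

Derivation:
After 'push -1': [-1]
After 'neg': [1]
After 'dup': [1, 1]
After 'neg': [1, -1]
After 'add': [0]
After 'neg': [0]
After 'push 10': [0, 10]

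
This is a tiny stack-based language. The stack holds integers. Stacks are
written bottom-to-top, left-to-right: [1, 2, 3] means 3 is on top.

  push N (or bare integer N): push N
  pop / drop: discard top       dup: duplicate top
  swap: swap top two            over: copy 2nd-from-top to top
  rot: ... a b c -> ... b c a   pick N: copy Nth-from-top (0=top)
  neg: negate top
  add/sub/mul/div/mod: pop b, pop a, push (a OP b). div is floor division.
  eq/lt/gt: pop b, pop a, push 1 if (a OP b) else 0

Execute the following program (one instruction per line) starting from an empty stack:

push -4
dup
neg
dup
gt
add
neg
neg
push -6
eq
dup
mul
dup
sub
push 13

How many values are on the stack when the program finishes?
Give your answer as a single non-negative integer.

After 'push -4': stack = [-4] (depth 1)
After 'dup': stack = [-4, -4] (depth 2)
After 'neg': stack = [-4, 4] (depth 2)
After 'dup': stack = [-4, 4, 4] (depth 3)
After 'gt': stack = [-4, 0] (depth 2)
After 'add': stack = [-4] (depth 1)
After 'neg': stack = [4] (depth 1)
After 'neg': stack = [-4] (depth 1)
After 'push -6': stack = [-4, -6] (depth 2)
After 'eq': stack = [0] (depth 1)
After 'dup': stack = [0, 0] (depth 2)
After 'mul': stack = [0] (depth 1)
After 'dup': stack = [0, 0] (depth 2)
After 'sub': stack = [0] (depth 1)
After 'push 13': stack = [0, 13] (depth 2)

Answer: 2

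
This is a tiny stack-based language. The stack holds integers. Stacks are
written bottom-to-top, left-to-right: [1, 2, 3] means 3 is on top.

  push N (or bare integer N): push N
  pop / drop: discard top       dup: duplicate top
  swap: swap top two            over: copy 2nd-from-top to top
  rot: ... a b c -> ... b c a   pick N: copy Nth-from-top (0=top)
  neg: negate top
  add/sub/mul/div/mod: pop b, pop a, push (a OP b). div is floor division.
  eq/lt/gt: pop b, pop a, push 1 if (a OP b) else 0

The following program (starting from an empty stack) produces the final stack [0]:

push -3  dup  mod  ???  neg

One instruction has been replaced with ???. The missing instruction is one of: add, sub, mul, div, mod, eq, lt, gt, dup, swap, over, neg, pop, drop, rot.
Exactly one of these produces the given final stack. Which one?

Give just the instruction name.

Answer: neg

Derivation:
Stack before ???: [0]
Stack after ???:  [0]
The instruction that transforms [0] -> [0] is: neg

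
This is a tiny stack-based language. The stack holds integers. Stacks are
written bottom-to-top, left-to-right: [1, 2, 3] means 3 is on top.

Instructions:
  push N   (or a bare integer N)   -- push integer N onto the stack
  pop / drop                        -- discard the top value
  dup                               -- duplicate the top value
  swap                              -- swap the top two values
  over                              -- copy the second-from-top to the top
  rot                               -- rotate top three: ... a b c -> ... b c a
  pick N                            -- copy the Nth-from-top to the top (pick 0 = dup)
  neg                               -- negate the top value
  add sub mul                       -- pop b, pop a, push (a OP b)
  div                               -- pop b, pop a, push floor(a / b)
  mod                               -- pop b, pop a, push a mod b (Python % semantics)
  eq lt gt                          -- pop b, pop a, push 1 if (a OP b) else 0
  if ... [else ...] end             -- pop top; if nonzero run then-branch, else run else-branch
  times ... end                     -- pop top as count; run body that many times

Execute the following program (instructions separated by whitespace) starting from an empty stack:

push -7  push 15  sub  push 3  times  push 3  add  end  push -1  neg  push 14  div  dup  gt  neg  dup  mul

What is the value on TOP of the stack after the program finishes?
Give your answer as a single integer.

After 'push -7': [-7]
After 'push 15': [-7, 15]
After 'sub': [-22]
After 'push 3': [-22, 3]
After 'times': [-22]
After 'push 3': [-22, 3]
After 'add': [-19]
After 'push 3': [-19, 3]
After 'add': [-16]
After 'push 3': [-16, 3]
After 'add': [-13]
After 'push -1': [-13, -1]
After 'neg': [-13, 1]
After 'push 14': [-13, 1, 14]
After 'div': [-13, 0]
After 'dup': [-13, 0, 0]
After 'gt': [-13, 0]
After 'neg': [-13, 0]
After 'dup': [-13, 0, 0]
After 'mul': [-13, 0]

Answer: 0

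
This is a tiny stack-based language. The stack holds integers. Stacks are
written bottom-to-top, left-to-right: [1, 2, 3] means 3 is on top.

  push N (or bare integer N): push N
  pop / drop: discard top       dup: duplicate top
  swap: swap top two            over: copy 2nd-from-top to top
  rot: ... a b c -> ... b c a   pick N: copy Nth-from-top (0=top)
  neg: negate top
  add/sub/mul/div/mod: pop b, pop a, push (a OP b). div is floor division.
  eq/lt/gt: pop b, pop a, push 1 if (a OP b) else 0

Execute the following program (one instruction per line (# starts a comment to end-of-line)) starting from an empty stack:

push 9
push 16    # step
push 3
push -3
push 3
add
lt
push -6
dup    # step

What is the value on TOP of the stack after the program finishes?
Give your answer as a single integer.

Answer: -6

Derivation:
After 'push 9': [9]
After 'push 16': [9, 16]
After 'push 3': [9, 16, 3]
After 'push -3': [9, 16, 3, -3]
After 'push 3': [9, 16, 3, -3, 3]
After 'add': [9, 16, 3, 0]
After 'lt': [9, 16, 0]
After 'push -6': [9, 16, 0, -6]
After 'dup': [9, 16, 0, -6, -6]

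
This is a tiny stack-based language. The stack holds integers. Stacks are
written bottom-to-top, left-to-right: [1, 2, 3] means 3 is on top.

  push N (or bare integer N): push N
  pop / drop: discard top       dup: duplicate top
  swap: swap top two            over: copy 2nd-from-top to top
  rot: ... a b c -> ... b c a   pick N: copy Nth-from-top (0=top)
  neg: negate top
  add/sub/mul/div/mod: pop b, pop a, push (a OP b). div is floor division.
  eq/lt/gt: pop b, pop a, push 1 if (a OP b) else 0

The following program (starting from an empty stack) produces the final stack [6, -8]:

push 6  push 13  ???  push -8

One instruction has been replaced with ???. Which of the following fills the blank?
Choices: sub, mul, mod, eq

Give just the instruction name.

Stack before ???: [6, 13]
Stack after ???:  [6]
Checking each choice:
  sub: produces [-7, -8]
  mul: produces [78, -8]
  mod: MATCH
  eq: produces [0, -8]


Answer: mod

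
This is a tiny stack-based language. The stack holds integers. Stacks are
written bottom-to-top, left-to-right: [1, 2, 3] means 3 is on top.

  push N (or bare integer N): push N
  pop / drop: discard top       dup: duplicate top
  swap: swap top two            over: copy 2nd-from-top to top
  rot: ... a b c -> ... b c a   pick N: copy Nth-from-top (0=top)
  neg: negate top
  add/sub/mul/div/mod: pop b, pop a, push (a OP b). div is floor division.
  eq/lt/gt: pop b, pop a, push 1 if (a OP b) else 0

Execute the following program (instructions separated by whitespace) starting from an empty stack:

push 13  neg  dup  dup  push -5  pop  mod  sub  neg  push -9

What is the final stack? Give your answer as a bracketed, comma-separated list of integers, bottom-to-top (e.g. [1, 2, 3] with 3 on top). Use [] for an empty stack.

After 'push 13': [13]
After 'neg': [-13]
After 'dup': [-13, -13]
After 'dup': [-13, -13, -13]
After 'push -5': [-13, -13, -13, -5]
After 'pop': [-13, -13, -13]
After 'mod': [-13, 0]
After 'sub': [-13]
After 'neg': [13]
After 'push -9': [13, -9]

Answer: [13, -9]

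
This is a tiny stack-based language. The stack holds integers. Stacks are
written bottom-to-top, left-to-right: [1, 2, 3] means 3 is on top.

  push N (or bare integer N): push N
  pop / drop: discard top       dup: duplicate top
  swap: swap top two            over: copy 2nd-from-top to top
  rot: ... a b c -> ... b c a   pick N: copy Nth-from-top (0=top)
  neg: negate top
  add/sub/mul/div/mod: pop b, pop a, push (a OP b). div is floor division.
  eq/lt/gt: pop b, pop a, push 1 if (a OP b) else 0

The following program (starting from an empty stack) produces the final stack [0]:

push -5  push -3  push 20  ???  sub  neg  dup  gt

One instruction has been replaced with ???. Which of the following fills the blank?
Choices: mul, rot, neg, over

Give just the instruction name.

Answer: mul

Derivation:
Stack before ???: [-5, -3, 20]
Stack after ???:  [-5, -60]
Checking each choice:
  mul: MATCH
  rot: produces [-3, 0]
  neg: produces [-5, 0]
  over: produces [-5, -3, 0]


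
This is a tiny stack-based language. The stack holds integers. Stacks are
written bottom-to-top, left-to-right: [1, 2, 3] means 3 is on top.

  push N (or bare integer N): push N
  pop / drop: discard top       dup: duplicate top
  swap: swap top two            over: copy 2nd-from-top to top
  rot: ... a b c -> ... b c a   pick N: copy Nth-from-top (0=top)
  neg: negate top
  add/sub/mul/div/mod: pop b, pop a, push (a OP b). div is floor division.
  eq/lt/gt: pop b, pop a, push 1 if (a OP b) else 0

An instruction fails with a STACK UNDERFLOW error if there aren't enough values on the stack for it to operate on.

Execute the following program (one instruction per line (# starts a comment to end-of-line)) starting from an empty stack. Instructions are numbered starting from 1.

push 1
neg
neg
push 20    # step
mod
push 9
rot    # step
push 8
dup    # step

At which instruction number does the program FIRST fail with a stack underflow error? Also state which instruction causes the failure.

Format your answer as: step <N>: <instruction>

Step 1 ('push 1'): stack = [1], depth = 1
Step 2 ('neg'): stack = [-1], depth = 1
Step 3 ('neg'): stack = [1], depth = 1
Step 4 ('push 20'): stack = [1, 20], depth = 2
Step 5 ('mod'): stack = [1], depth = 1
Step 6 ('push 9'): stack = [1, 9], depth = 2
Step 7 ('rot'): needs 3 value(s) but depth is 2 — STACK UNDERFLOW

Answer: step 7: rot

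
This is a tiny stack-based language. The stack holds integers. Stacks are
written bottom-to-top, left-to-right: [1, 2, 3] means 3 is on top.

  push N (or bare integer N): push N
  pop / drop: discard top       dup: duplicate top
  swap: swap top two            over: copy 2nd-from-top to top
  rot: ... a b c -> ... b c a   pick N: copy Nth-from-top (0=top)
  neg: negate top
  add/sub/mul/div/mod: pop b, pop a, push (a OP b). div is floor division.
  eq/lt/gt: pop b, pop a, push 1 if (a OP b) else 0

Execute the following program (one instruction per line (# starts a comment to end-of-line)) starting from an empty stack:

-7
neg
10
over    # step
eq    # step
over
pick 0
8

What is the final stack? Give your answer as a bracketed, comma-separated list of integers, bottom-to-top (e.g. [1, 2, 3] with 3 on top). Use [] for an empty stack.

Answer: [7, 0, 7, 7, 8]

Derivation:
After 'push -7': [-7]
After 'neg': [7]
After 'push 10': [7, 10]
After 'over': [7, 10, 7]
After 'eq': [7, 0]
After 'over': [7, 0, 7]
After 'pick 0': [7, 0, 7, 7]
After 'push 8': [7, 0, 7, 7, 8]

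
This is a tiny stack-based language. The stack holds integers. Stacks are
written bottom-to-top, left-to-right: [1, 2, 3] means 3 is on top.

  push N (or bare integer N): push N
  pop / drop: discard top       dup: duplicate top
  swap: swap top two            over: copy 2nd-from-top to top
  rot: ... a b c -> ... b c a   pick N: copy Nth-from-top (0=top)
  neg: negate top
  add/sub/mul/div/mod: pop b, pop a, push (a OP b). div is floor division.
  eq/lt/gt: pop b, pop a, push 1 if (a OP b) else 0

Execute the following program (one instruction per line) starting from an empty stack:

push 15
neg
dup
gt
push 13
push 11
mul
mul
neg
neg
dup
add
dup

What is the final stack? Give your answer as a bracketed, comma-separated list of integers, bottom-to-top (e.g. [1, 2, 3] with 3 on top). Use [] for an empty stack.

After 'push 15': [15]
After 'neg': [-15]
After 'dup': [-15, -15]
After 'gt': [0]
After 'push 13': [0, 13]
After 'push 11': [0, 13, 11]
After 'mul': [0, 143]
After 'mul': [0]
After 'neg': [0]
After 'neg': [0]
After 'dup': [0, 0]
After 'add': [0]
After 'dup': [0, 0]

Answer: [0, 0]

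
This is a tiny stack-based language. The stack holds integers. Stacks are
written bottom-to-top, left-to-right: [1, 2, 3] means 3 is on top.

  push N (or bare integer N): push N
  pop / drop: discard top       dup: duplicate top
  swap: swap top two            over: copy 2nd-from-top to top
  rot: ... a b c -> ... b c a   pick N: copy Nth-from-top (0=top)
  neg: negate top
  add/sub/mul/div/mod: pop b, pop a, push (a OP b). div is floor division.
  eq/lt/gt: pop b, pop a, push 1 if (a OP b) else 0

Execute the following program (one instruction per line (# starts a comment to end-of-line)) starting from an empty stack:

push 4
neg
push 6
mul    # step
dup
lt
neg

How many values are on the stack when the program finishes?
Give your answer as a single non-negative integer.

Answer: 1

Derivation:
After 'push 4': stack = [4] (depth 1)
After 'neg': stack = [-4] (depth 1)
After 'push 6': stack = [-4, 6] (depth 2)
After 'mul': stack = [-24] (depth 1)
After 'dup': stack = [-24, -24] (depth 2)
After 'lt': stack = [0] (depth 1)
After 'neg': stack = [0] (depth 1)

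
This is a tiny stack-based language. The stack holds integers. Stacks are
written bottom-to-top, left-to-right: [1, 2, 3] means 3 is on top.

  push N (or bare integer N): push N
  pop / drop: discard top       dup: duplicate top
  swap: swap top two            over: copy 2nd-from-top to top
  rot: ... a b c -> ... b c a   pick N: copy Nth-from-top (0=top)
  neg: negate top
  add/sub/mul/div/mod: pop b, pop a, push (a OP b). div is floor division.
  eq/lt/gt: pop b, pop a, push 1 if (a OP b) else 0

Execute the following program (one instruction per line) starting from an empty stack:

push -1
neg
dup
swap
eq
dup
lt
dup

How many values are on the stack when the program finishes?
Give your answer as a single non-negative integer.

Answer: 2

Derivation:
After 'push -1': stack = [-1] (depth 1)
After 'neg': stack = [1] (depth 1)
After 'dup': stack = [1, 1] (depth 2)
After 'swap': stack = [1, 1] (depth 2)
After 'eq': stack = [1] (depth 1)
After 'dup': stack = [1, 1] (depth 2)
After 'lt': stack = [0] (depth 1)
After 'dup': stack = [0, 0] (depth 2)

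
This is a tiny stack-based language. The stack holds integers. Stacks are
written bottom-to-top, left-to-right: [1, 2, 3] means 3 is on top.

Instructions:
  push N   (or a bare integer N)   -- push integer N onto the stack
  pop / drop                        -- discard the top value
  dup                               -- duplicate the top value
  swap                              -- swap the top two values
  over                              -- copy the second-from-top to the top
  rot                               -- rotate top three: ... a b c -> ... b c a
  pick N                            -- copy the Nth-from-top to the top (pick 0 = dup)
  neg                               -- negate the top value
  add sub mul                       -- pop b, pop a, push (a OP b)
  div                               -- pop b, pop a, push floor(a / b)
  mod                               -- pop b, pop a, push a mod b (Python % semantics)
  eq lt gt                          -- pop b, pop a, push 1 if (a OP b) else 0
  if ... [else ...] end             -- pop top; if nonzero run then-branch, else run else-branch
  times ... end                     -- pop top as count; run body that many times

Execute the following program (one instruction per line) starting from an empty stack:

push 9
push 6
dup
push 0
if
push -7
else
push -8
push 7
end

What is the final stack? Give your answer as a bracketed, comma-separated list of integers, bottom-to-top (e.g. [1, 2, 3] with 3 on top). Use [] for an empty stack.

After 'push 9': [9]
After 'push 6': [9, 6]
After 'dup': [9, 6, 6]
After 'push 0': [9, 6, 6, 0]
After 'if': [9, 6, 6]
After 'push -8': [9, 6, 6, -8]
After 'push 7': [9, 6, 6, -8, 7]

Answer: [9, 6, 6, -8, 7]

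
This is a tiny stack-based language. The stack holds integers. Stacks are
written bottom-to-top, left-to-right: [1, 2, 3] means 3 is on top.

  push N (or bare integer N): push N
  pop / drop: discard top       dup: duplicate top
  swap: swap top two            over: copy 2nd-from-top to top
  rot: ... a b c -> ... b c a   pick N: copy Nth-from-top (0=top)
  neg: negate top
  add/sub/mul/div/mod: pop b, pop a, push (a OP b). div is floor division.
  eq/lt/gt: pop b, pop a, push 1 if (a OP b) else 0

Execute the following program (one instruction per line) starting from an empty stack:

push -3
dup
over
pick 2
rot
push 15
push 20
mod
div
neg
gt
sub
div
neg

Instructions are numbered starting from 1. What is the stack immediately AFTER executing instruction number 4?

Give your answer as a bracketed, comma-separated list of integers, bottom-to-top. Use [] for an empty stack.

Step 1 ('push -3'): [-3]
Step 2 ('dup'): [-3, -3]
Step 3 ('over'): [-3, -3, -3]
Step 4 ('pick 2'): [-3, -3, -3, -3]

Answer: [-3, -3, -3, -3]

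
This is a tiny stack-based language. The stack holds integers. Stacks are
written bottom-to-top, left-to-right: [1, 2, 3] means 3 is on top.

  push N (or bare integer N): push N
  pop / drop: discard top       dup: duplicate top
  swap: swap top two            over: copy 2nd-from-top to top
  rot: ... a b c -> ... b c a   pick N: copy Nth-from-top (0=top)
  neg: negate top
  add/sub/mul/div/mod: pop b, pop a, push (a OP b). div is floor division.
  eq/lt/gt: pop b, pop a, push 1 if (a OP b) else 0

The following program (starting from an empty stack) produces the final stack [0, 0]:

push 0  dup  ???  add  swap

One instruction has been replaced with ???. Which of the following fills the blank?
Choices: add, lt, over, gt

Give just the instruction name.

Answer: over

Derivation:
Stack before ???: [0, 0]
Stack after ???:  [0, 0, 0]
Checking each choice:
  add: stack underflow (need 2, have 1)
  lt: stack underflow (need 2, have 1)
  over: MATCH
  gt: stack underflow (need 2, have 1)


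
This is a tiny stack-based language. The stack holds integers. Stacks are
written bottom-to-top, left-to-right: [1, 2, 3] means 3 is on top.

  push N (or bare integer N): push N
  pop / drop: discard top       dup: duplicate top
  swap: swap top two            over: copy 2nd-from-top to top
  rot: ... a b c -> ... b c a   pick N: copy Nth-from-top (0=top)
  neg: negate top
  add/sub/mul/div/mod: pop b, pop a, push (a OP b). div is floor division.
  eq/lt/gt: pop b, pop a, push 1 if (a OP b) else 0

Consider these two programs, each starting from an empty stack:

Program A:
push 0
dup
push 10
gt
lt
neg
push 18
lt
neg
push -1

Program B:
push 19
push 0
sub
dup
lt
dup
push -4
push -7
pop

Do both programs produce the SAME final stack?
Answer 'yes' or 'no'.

Answer: no

Derivation:
Program A trace:
  After 'push 0': [0]
  After 'dup': [0, 0]
  After 'push 10': [0, 0, 10]
  After 'gt': [0, 0]
  After 'lt': [0]
  After 'neg': [0]
  After 'push 18': [0, 18]
  After 'lt': [1]
  After 'neg': [-1]
  After 'push -1': [-1, -1]
Program A final stack: [-1, -1]

Program B trace:
  After 'push 19': [19]
  After 'push 0': [19, 0]
  After 'sub': [19]
  After 'dup': [19, 19]
  After 'lt': [0]
  After 'dup': [0, 0]
  After 'push -4': [0, 0, -4]
  After 'push -7': [0, 0, -4, -7]
  After 'pop': [0, 0, -4]
Program B final stack: [0, 0, -4]
Same: no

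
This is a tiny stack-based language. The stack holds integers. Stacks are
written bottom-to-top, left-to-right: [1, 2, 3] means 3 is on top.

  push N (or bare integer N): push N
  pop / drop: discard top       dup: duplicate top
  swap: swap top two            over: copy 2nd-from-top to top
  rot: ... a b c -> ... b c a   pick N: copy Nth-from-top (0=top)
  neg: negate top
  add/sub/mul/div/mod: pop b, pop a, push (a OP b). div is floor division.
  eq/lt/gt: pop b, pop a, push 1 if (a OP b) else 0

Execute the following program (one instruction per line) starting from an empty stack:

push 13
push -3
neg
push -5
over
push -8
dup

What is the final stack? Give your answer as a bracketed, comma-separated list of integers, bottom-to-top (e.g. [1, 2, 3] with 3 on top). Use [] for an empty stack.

Answer: [13, 3, -5, 3, -8, -8]

Derivation:
After 'push 13': [13]
After 'push -3': [13, -3]
After 'neg': [13, 3]
After 'push -5': [13, 3, -5]
After 'over': [13, 3, -5, 3]
After 'push -8': [13, 3, -5, 3, -8]
After 'dup': [13, 3, -5, 3, -8, -8]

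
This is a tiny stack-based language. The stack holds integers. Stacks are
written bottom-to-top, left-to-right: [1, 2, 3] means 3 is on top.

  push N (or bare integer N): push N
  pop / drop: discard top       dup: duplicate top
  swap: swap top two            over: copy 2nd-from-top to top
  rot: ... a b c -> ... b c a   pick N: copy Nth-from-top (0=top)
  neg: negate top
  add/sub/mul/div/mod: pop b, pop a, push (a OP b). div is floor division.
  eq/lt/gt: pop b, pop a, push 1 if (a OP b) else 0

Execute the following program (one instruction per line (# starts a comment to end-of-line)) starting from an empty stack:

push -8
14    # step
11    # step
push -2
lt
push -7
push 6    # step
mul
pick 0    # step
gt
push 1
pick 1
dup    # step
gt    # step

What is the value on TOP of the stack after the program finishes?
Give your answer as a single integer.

After 'push -8': [-8]
After 'push 14': [-8, 14]
After 'push 11': [-8, 14, 11]
After 'push -2': [-8, 14, 11, -2]
After 'lt': [-8, 14, 0]
After 'push -7': [-8, 14, 0, -7]
After 'push 6': [-8, 14, 0, -7, 6]
After 'mul': [-8, 14, 0, -42]
After 'pick 0': [-8, 14, 0, -42, -42]
After 'gt': [-8, 14, 0, 0]
After 'push 1': [-8, 14, 0, 0, 1]
After 'pick 1': [-8, 14, 0, 0, 1, 0]
After 'dup': [-8, 14, 0, 0, 1, 0, 0]
After 'gt': [-8, 14, 0, 0, 1, 0]

Answer: 0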